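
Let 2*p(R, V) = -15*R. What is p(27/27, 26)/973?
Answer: -15/1946 ≈ -0.0077081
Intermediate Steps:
p(R, V) = -15*R/2 (p(R, V) = (-15*R)/2 = -15*R/2)
p(27/27, 26)/973 = -405/(2*27)/973 = -405/(2*27)*(1/973) = -15/2*1*(1/973) = -15/2*1/973 = -15/1946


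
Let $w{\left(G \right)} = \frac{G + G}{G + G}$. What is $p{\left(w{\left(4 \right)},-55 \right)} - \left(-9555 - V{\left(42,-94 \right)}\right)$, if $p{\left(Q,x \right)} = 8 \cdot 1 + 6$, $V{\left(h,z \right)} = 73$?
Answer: $9642$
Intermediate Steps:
$w{\left(G \right)} = 1$ ($w{\left(G \right)} = \frac{2 G}{2 G} = 2 G \frac{1}{2 G} = 1$)
$p{\left(Q,x \right)} = 14$ ($p{\left(Q,x \right)} = 8 + 6 = 14$)
$p{\left(w{\left(4 \right)},-55 \right)} - \left(-9555 - V{\left(42,-94 \right)}\right) = 14 - \left(-9555 - 73\right) = 14 - -9628 = 14 + 9628 = 9642$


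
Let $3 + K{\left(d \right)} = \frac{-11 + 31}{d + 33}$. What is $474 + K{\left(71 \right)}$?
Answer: $\frac{12251}{26} \approx 471.19$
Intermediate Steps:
$K{\left(d \right)} = -3 + \frac{20}{33 + d}$ ($K{\left(d \right)} = -3 + \frac{-11 + 31}{d + 33} = -3 + \frac{20}{33 + d}$)
$474 + K{\left(71 \right)} = 474 + \frac{-79 - 213}{33 + 71} = 474 + \frac{-79 - 213}{104} = 474 + \frac{1}{104} \left(-292\right) = 474 - \frac{73}{26} = \frac{12251}{26}$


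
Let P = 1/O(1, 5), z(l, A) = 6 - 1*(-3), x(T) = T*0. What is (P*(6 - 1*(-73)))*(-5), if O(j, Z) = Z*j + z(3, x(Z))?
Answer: -395/14 ≈ -28.214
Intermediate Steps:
x(T) = 0
z(l, A) = 9 (z(l, A) = 6 + 3 = 9)
O(j, Z) = 9 + Z*j (O(j, Z) = Z*j + 9 = 9 + Z*j)
P = 1/14 (P = 1/(9 + 5*1) = 1/(9 + 5) = 1/14 ≈ 0.071429)
(P*(6 - 1*(-73)))*(-5) = ((6 - 1*(-73))/14)*(-5) = ((6 + 73)/14)*(-5) = ((1/14)*79)*(-5) = (79/14)*(-5) = -395/14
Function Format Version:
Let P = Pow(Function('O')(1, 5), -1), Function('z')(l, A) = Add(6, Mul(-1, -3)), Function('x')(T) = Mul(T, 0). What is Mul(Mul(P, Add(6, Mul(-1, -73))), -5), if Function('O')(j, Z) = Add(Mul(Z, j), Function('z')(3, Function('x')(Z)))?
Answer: Rational(-395, 14) ≈ -28.214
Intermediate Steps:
Function('x')(T) = 0
Function('z')(l, A) = 9 (Function('z')(l, A) = Add(6, 3) = 9)
Function('O')(j, Z) = Add(9, Mul(Z, j)) (Function('O')(j, Z) = Add(Mul(Z, j), 9) = Add(9, Mul(Z, j)))
P = Rational(1, 14) (P = Pow(Add(9, Mul(5, 1)), -1) = Pow(Add(9, 5), -1) = Pow(14, -1) = Rational(1, 14) ≈ 0.071429)
Mul(Mul(P, Add(6, Mul(-1, -73))), -5) = Mul(Mul(Rational(1, 14), Add(6, Mul(-1, -73))), -5) = Mul(Mul(Rational(1, 14), Add(6, 73)), -5) = Mul(Mul(Rational(1, 14), 79), -5) = Mul(Rational(79, 14), -5) = Rational(-395, 14)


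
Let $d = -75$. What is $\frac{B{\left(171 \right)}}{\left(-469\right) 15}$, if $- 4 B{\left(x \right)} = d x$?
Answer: $- \frac{855}{1876} \approx -0.45576$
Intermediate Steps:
$B{\left(x \right)} = \frac{75 x}{4}$ ($B{\left(x \right)} = - \frac{\left(-75\right) x}{4} = \frac{75 x}{4}$)
$\frac{B{\left(171 \right)}}{\left(-469\right) 15} = \frac{\frac{75}{4} \cdot 171}{\left(-469\right) 15} = \frac{12825}{4 \left(-7035\right)} = \frac{12825}{4} \left(- \frac{1}{7035}\right) = - \frac{855}{1876}$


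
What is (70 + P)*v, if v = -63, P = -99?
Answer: 1827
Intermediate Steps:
(70 + P)*v = (70 - 99)*(-63) = -29*(-63) = 1827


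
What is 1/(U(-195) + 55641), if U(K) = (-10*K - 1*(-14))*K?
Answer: -1/327339 ≈ -3.0549e-6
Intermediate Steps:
U(K) = K*(14 - 10*K) (U(K) = (-10*K + 14)*K = (14 - 10*K)*K = K*(14 - 10*K))
1/(U(-195) + 55641) = 1/(2*(-195)*(7 - 5*(-195)) + 55641) = 1/(2*(-195)*(7 + 975) + 55641) = 1/(2*(-195)*982 + 55641) = 1/(-382980 + 55641) = 1/(-327339) = -1/327339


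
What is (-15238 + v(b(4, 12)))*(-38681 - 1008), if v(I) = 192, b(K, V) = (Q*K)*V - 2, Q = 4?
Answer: 597160694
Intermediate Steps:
b(K, V) = -2 + 4*K*V (b(K, V) = (4*K)*V - 2 = 4*K*V - 2 = -2 + 4*K*V)
(-15238 + v(b(4, 12)))*(-38681 - 1008) = (-15238 + 192)*(-38681 - 1008) = -15046*(-39689) = 597160694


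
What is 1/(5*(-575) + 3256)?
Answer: 1/381 ≈ 0.0026247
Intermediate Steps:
1/(5*(-575) + 3256) = 1/(-2875 + 3256) = 1/381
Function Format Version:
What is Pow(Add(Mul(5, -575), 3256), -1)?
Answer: Rational(1, 381) ≈ 0.0026247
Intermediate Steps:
Pow(Add(Mul(5, -575), 3256), -1) = Pow(Add(-2875, 3256), -1) = Pow(381, -1) = Rational(1, 381)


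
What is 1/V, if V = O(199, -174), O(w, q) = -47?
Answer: -1/47 ≈ -0.021277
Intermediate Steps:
V = -47
1/V = 1/(-47) = -1/47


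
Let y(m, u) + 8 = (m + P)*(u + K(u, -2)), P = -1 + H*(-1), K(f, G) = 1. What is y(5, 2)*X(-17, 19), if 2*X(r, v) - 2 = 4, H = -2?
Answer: 30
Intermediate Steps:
P = 1 (P = -1 - 2*(-1) = -1 + 2 = 1)
X(r, v) = 3 (X(r, v) = 1 + (½)*4 = 1 + 2 = 3)
y(m, u) = -8 + (1 + m)*(1 + u) (y(m, u) = -8 + (m + 1)*(u + 1) = -8 + (1 + m)*(1 + u))
y(5, 2)*X(-17, 19) = (-7 + 5 + 2 + 5*2)*3 = (-7 + 5 + 2 + 10)*3 = 10*3 = 30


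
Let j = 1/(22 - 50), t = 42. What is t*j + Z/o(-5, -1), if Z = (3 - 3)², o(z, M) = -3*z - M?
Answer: -3/2 ≈ -1.5000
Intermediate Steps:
o(z, M) = -M - 3*z
Z = 0 (Z = 0² = 0)
j = -1/28 (j = 1/(-28) = -1/28 ≈ -0.035714)
t*j + Z/o(-5, -1) = 42*(-1/28) + 0/(-1*(-1) - 3*(-5)) = -3/2 + 0/(1 + 15) = -3/2 + 0/16 = -3/2 + 0*(1/16) = -3/2 + 0 = -3/2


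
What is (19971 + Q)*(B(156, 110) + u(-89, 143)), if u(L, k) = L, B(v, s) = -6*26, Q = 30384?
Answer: -12336975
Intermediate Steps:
B(v, s) = -156
(19971 + Q)*(B(156, 110) + u(-89, 143)) = (19971 + 30384)*(-156 - 89) = 50355*(-245) = -12336975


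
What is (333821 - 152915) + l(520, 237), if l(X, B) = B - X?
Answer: 180623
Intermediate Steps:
(333821 - 152915) + l(520, 237) = (333821 - 152915) + (237 - 1*520) = 180906 + (237 - 520) = 180906 - 283 = 180623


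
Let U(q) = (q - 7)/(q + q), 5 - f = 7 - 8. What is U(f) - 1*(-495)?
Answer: 5939/12 ≈ 494.92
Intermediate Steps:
f = 6 (f = 5 - (7 - 8) = 5 - 1*(-1) = 5 + 1 = 6)
U(q) = (-7 + q)/(2*q) (U(q) = (-7 + q)/((2*q)) = (-7 + q)*(1/(2*q)) = (-7 + q)/(2*q))
U(f) - 1*(-495) = (½)*(-7 + 6)/6 - 1*(-495) = (½)*(⅙)*(-1) + 495 = -1/12 + 495 = 5939/12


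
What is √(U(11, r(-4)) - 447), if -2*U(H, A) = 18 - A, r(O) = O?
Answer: I*√458 ≈ 21.401*I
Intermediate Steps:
U(H, A) = -9 + A/2 (U(H, A) = -(18 - A)/2 = -9 + A/2)
√(U(11, r(-4)) - 447) = √((-9 + (½)*(-4)) - 447) = √((-9 - 2) - 447) = √(-11 - 447) = √(-458) = I*√458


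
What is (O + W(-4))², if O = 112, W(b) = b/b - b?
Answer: 13689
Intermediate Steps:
W(b) = 1 - b
(O + W(-4))² = (112 + (1 - 1*(-4)))² = (112 + (1 + 4))² = (112 + 5)² = 117² = 13689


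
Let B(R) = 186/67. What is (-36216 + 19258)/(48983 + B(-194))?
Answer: -1136186/3282047 ≈ -0.34618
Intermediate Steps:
B(R) = 186/67 (B(R) = 186*(1/67) = 186/67)
(-36216 + 19258)/(48983 + B(-194)) = (-36216 + 19258)/(48983 + 186/67) = -16958/3282047/67 = -16958*67/3282047 = -1136186/3282047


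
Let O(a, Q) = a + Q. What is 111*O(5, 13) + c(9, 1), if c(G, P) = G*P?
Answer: 2007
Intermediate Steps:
O(a, Q) = Q + a
111*O(5, 13) + c(9, 1) = 111*(13 + 5) + 9*1 = 111*18 + 9 = 1998 + 9 = 2007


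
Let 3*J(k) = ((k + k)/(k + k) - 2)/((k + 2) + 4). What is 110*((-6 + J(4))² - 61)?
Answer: -243529/90 ≈ -2705.9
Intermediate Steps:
J(k) = -1/(3*(6 + k)) (J(k) = (((k + k)/(k + k) - 2)/((k + 2) + 4))/3 = (((2*k)/((2*k)) - 2)/((2 + k) + 4))/3 = (((2*k)*(1/(2*k)) - 2)/(6 + k))/3 = ((1 - 2)/(6 + k))/3 = (-1/(6 + k))/3 = -1/(3*(6 + k)))
110*((-6 + J(4))² - 61) = 110*((-6 - 1/(18 + 3*4))² - 61) = 110*((-6 - 1/(18 + 12))² - 61) = 110*((-6 - 1/30)² - 61) = 110*((-181/30)² - 61) = 110*(32761/900 - 61) = 110*(-22139/900) = -243529/90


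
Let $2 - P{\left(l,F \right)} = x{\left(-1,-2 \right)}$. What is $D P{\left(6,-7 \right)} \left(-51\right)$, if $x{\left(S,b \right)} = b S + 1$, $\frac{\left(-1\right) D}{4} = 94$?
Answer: $-19176$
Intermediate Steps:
$D = -376$ ($D = \left(-4\right) 94 = -376$)
$x{\left(S,b \right)} = 1 + S b$ ($x{\left(S,b \right)} = S b + 1 = 1 + S b$)
$P{\left(l,F \right)} = -1$ ($P{\left(l,F \right)} = 2 - \left(1 - -2\right) = 2 - \left(1 + 2\right) = 2 - 3 = -1$)
$D P{\left(6,-7 \right)} \left(-51\right) = \left(-376\right) \left(-1\right) \left(-51\right) = 376 \left(-51\right) = -19176$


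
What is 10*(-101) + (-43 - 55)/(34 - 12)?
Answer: -11159/11 ≈ -1014.5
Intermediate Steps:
10*(-101) + (-43 - 55)/(34 - 12) = -1010 - 98/22 = -1010 - 98*1/22 = -1010 - 49/11 = -11159/11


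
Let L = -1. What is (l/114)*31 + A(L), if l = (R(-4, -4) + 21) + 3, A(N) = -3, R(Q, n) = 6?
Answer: 98/19 ≈ 5.1579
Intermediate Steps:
l = 30 (l = (6 + 21) + 3 = 27 + 3 = 30)
(l/114)*31 + A(L) = (30/114)*31 - 3 = (30*(1/114))*31 - 3 = (5/19)*31 - 3 = 155/19 - 3 = 98/19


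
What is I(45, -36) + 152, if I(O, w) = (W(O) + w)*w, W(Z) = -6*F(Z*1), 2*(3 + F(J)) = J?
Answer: 5660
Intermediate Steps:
F(J) = -3 + J/2
W(Z) = 18 - 3*Z (W(Z) = -6*(-3 + (Z*1)/2) = -6*(-3 + Z/2) = -(-18 + 3*Z) = 18 - 3*Z)
I(O, w) = w*(18 + w - 3*O) (I(O, w) = ((18 - 3*O) + w)*w = (18 + w - 3*O)*w = w*(18 + w - 3*O))
I(45, -36) + 152 = -36*(18 - 36 - 3*45) + 152 = -36*(18 - 36 - 135) + 152 = -36*(-153) + 152 = 5508 + 152 = 5660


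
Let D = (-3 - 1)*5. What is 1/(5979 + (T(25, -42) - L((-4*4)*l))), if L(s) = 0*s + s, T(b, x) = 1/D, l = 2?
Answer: 20/120219 ≈ 0.00016636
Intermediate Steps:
D = -20 (D = -4*5 = -20)
T(b, x) = -1/20 (T(b, x) = 1/(-20) = -1/20)
L(s) = s (L(s) = 0 + s = s)
1/(5979 + (T(25, -42) - L((-4*4)*l))) = 1/(5979 + (-1/20 - (-4*4)*2)) = 1/(5979 + (-1/20 - (-16)*2)) = 1/(5979 + (-1/20 - 1*(-32))) = 1/(5979 + (-1/20 + 32)) = 1/(5979 + 639/20) = 1/(120219/20) = 20/120219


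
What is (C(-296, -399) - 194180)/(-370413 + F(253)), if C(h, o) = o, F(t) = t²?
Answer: 27797/43772 ≈ 0.63504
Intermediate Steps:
(C(-296, -399) - 194180)/(-370413 + F(253)) = (-399 - 194180)/(-370413 + 253²) = -194579/(-370413 + 64009) = -194579/(-306404) = -194579*(-1/306404) = 27797/43772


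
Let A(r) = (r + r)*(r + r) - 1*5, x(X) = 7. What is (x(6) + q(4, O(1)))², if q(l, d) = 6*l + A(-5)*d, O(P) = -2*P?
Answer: 25281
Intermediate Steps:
A(r) = -5 + 4*r² (A(r) = (2*r)*(2*r) - 5 = 4*r² - 5 = -5 + 4*r²)
q(l, d) = 6*l + 95*d (q(l, d) = 6*l + (-5 + 4*(-5)²)*d = 6*l + (-5 + 4*25)*d = 6*l + (-5 + 100)*d = 6*l + 95*d)
(x(6) + q(4, O(1)))² = (7 + (6*4 + 95*(-2*1)))² = (7 + (24 + 95*(-2)))² = (7 + (24 - 190))² = (7 - 166)² = (-159)² = 25281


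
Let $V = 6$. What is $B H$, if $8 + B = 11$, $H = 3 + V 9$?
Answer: $171$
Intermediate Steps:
$H = 57$ ($H = 3 + 6 \cdot 9 = 3 + 54 = 57$)
$B = 3$ ($B = -8 + 11 = 3$)
$B H = 3 \cdot 57 = 171$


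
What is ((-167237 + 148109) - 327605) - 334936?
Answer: -681669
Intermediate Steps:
((-167237 + 148109) - 327605) - 334936 = (-19128 - 327605) - 334936 = -346733 - 334936 = -681669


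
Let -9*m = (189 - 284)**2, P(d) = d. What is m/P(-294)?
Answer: 9025/2646 ≈ 3.4108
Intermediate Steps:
m = -9025/9 (m = -(189 - 284)**2/9 = -1/9*(-95)**2 = -1/9*9025 = -9025/9 ≈ -1002.8)
m/P(-294) = -9025/9/(-294) = -9025/9*(-1/294) = 9025/2646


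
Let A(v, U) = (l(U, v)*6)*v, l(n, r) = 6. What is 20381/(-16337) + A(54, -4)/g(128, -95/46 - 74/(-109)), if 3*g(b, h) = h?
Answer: -159287490569/37852829 ≈ -4208.1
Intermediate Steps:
g(b, h) = h/3
A(v, U) = 36*v (A(v, U) = (6*6)*v = 36*v)
20381/(-16337) + A(54, -4)/g(128, -95/46 - 74/(-109)) = 20381/(-16337) + (36*54)/(((-95/46 - 74/(-109))/3)) = 20381*(-1/16337) + 1944/(((-95*1/46 - 74*(-1/109))/3)) = -20381/16337 + 1944/(((-95/46 + 74/109)/3)) = -20381/16337 + 1944/(((⅓)*(-6951/5014))) = -20381/16337 + 1944/(-2317/5014) = -20381/16337 + 1944*(-5014/2317) = -20381/16337 - 9747216/2317 = -159287490569/37852829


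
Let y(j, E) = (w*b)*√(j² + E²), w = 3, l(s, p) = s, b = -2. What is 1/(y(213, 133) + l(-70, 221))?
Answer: 35/1132594 - 3*√63058/1132594 ≈ -0.00063424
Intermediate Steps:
y(j, E) = -6*√(E² + j²) (y(j, E) = (3*(-2))*√(j² + E²) = -6*√(E² + j²))
1/(y(213, 133) + l(-70, 221)) = 1/(-6*√(133² + 213²) - 70) = 1/(-6*√(17689 + 45369) - 70) = 1/(-6*√63058 - 70) = 1/(-70 - 6*√63058)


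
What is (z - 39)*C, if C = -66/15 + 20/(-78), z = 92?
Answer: -48124/195 ≈ -246.79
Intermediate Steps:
C = -908/195 (C = -66*1/15 + 20*(-1/78) = -22/5 - 10/39 = -908/195 ≈ -4.6564)
(z - 39)*C = (92 - 39)*(-908/195) = 53*(-908/195) = -48124/195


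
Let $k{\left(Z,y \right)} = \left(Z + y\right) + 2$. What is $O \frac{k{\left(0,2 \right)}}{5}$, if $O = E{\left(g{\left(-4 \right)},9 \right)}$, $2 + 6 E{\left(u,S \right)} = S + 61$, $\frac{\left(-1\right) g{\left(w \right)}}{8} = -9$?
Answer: $\frac{136}{15} \approx 9.0667$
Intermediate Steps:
$g{\left(w \right)} = 72$ ($g{\left(w \right)} = \left(-8\right) \left(-9\right) = 72$)
$k{\left(Z,y \right)} = 2 + Z + y$
$E{\left(u,S \right)} = \frac{59}{6} + \frac{S}{6}$ ($E{\left(u,S \right)} = - \frac{1}{3} + \frac{S + 61}{6} = - \frac{1}{3} + \frac{61 + S}{6} = - \frac{1}{3} + \left(\frac{61}{6} + \frac{S}{6}\right) = \frac{59}{6} + \frac{S}{6}$)
$O = \frac{34}{3}$ ($O = \frac{59}{6} + \frac{1}{6} \cdot 9 = \frac{59}{6} + \frac{3}{2} = \frac{34}{3} \approx 11.333$)
$O \frac{k{\left(0,2 \right)}}{5} = \frac{34 \frac{2 + 0 + 2}{5}}{3} = \frac{34 \cdot 4 \cdot \frac{1}{5}}{3} = \frac{34}{3} \cdot \frac{4}{5} = \frac{136}{15}$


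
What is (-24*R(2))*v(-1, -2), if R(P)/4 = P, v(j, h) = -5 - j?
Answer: 768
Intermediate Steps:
R(P) = 4*P
(-24*R(2))*v(-1, -2) = (-96*2)*(-5 - 1*(-1)) = (-24*8)*(-5 + 1) = -192*(-4) = 768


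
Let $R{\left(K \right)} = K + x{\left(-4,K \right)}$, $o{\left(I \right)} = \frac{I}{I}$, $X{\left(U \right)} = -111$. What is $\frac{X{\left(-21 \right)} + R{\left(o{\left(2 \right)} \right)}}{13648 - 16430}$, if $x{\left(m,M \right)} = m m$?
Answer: $\frac{47}{1391} \approx 0.033789$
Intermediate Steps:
$x{\left(m,M \right)} = m^{2}$
$o{\left(I \right)} = 1$
$R{\left(K \right)} = 16 + K$ ($R{\left(K \right)} = K + \left(-4\right)^{2} = K + 16 = 16 + K$)
$\frac{X{\left(-21 \right)} + R{\left(o{\left(2 \right)} \right)}}{13648 - 16430} = \frac{-111 + \left(16 + 1\right)}{13648 - 16430} = \frac{-111 + 17}{-2782} = \left(-94\right) \left(- \frac{1}{2782}\right) = \frac{47}{1391}$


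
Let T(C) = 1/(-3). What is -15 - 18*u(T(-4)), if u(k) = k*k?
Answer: -17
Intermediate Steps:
T(C) = -⅓
u(k) = k²
-15 - 18*u(T(-4)) = -15 - 18*(-⅓)² = -15 - 18*⅑ = -15 - 2 = -17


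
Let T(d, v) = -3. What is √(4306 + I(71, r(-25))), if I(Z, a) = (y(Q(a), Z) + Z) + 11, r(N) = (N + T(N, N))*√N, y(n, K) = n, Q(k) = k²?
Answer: 2*I*√3803 ≈ 123.34*I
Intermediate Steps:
r(N) = √N*(-3 + N) (r(N) = (N - 3)*√N = (-3 + N)*√N = √N*(-3 + N))
I(Z, a) = 11 + Z + a² (I(Z, a) = (a² + Z) + 11 = (Z + a²) + 11 = 11 + Z + a²)
√(4306 + I(71, r(-25))) = √(4306 + (11 + 71 + (√(-25)*(-3 - 25))²)) = √(4306 + (11 + 71 + ((5*I)*(-28))²)) = √(4306 + (11 + 71 + (-140*I)²)) = √(4306 + (11 + 71 - 19600)) = √(4306 - 19518) = √(-15212) = 2*I*√3803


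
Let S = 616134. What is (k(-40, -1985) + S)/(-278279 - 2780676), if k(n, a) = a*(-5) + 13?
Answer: -626072/3058955 ≈ -0.20467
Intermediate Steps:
k(n, a) = 13 - 5*a (k(n, a) = -5*a + 13 = 13 - 5*a)
(k(-40, -1985) + S)/(-278279 - 2780676) = ((13 - 5*(-1985)) + 616134)/(-278279 - 2780676) = ((13 + 9925) + 616134)/(-3058955) = (9938 + 616134)*(-1/3058955) = 626072*(-1/3058955) = -626072/3058955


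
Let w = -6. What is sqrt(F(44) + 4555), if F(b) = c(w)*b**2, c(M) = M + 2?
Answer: I*sqrt(3189) ≈ 56.471*I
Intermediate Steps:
c(M) = 2 + M
F(b) = -4*b**2 (F(b) = (2 - 6)*b**2 = -4*b**2)
sqrt(F(44) + 4555) = sqrt(-4*44**2 + 4555) = sqrt(-4*1936 + 4555) = sqrt(-7744 + 4555) = sqrt(-3189) = I*sqrt(3189)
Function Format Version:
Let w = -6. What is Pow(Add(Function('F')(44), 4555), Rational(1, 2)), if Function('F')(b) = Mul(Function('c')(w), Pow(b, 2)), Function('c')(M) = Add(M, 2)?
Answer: Mul(I, Pow(3189, Rational(1, 2))) ≈ Mul(56.471, I)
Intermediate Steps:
Function('c')(M) = Add(2, M)
Function('F')(b) = Mul(-4, Pow(b, 2)) (Function('F')(b) = Mul(Add(2, -6), Pow(b, 2)) = Mul(-4, Pow(b, 2)))
Pow(Add(Function('F')(44), 4555), Rational(1, 2)) = Pow(Add(Mul(-4, Pow(44, 2)), 4555), Rational(1, 2)) = Pow(Add(Mul(-4, 1936), 4555), Rational(1, 2)) = Pow(Add(-7744, 4555), Rational(1, 2)) = Pow(-3189, Rational(1, 2)) = Mul(I, Pow(3189, Rational(1, 2)))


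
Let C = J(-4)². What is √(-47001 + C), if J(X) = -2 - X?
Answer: I*√46997 ≈ 216.79*I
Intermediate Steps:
C = 4 (C = (-2 - 1*(-4))² = (-2 + 4)² = 2² = 4)
√(-47001 + C) = √(-47001 + 4) = √(-46997) = I*√46997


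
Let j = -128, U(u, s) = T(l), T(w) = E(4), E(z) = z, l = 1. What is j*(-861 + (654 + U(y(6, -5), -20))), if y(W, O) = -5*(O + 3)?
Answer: 25984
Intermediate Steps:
y(W, O) = -15 - 5*O (y(W, O) = -5*(3 + O) = -15 - 5*O)
T(w) = 4
U(u, s) = 4
j*(-861 + (654 + U(y(6, -5), -20))) = -128*(-861 + (654 + 4)) = -128*(-861 + 658) = -128*(-203) = 25984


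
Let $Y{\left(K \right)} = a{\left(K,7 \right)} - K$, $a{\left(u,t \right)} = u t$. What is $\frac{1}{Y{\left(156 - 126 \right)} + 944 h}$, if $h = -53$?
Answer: $- \frac{1}{49852} \approx -2.0059 \cdot 10^{-5}$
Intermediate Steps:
$a{\left(u,t \right)} = t u$
$Y{\left(K \right)} = 6 K$ ($Y{\left(K \right)} = 7 K - K = 6 K$)
$\frac{1}{Y{\left(156 - 126 \right)} + 944 h} = \frac{1}{6 \left(156 - 126\right) + 944 \left(-53\right)} = \frac{1}{6 \left(156 - 126\right) - 50032} = \frac{1}{6 \cdot 30 - 50032} = \frac{1}{180 - 50032} = \frac{1}{-49852} = - \frac{1}{49852}$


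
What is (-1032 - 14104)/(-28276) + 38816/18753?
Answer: 345351656/132564957 ≈ 2.6051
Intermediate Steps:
(-1032 - 14104)/(-28276) + 38816/18753 = -15136*(-1/28276) + 38816*(1/18753) = 3784/7069 + 38816/18753 = 345351656/132564957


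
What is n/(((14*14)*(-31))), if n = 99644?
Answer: -24911/1519 ≈ -16.400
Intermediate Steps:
n/(((14*14)*(-31))) = 99644/(((14*14)*(-31))) = 99644/((196*(-31))) = 99644/(-6076) = 99644*(-1/6076) = -24911/1519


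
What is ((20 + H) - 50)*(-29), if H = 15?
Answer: 435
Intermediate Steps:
((20 + H) - 50)*(-29) = ((20 + 15) - 50)*(-29) = (35 - 50)*(-29) = -15*(-29) = 435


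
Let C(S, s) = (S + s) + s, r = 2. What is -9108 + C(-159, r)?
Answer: -9263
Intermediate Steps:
C(S, s) = S + 2*s
-9108 + C(-159, r) = -9108 + (-159 + 2*2) = -9108 + (-159 + 4) = -9108 - 155 = -9263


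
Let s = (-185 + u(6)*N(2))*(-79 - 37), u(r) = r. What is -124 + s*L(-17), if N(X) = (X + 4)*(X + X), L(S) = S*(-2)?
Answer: 161580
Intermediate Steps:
L(S) = -2*S
N(X) = 2*X*(4 + X) (N(X) = (4 + X)*(2*X) = 2*X*(4 + X))
s = 4756 (s = (-185 + 6*(2*2*(4 + 2)))*(-79 - 37) = (-185 + 6*(2*2*6))*(-116) = (-185 + 6*24)*(-116) = (-185 + 144)*(-116) = -41*(-116) = 4756)
-124 + s*L(-17) = -124 + 4756*(-2*(-17)) = -124 + 4756*34 = -124 + 161704 = 161580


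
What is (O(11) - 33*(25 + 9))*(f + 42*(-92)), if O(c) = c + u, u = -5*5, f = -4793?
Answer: 9834352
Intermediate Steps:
u = -25
O(c) = -25 + c (O(c) = c - 25 = -25 + c)
(O(11) - 33*(25 + 9))*(f + 42*(-92)) = ((-25 + 11) - 33*(25 + 9))*(-4793 + 42*(-92)) = (-14 - 33*34)*(-4793 - 3864) = (-14 - 1122)*(-8657) = -1136*(-8657) = 9834352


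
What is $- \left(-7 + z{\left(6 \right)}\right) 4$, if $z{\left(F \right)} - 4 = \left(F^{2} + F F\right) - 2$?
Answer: $-268$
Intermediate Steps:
$z{\left(F \right)} = 2 + 2 F^{2}$ ($z{\left(F \right)} = 4 - \left(2 - F^{2} - F F\right) = 4 + \left(\left(F^{2} + F^{2}\right) - 2\right) = 4 + \left(2 F^{2} - 2\right) = 4 + \left(-2 + 2 F^{2}\right) = 2 + 2 F^{2}$)
$- \left(-7 + z{\left(6 \right)}\right) 4 = - \left(-7 + \left(2 + 2 \cdot 6^{2}\right)\right) 4 = - \left(-7 + \left(2 + 2 \cdot 36\right)\right) 4 = - \left(-7 + \left(2 + 72\right)\right) 4 = - \left(-7 + 74\right) 4 = - 67 \cdot 4 = \left(-1\right) 268 = -268$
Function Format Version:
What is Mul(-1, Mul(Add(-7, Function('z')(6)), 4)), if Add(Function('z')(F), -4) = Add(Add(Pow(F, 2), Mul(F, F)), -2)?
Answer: -268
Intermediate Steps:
Function('z')(F) = Add(2, Mul(2, Pow(F, 2))) (Function('z')(F) = Add(4, Add(Add(Pow(F, 2), Mul(F, F)), -2)) = Add(4, Add(Add(Pow(F, 2), Pow(F, 2)), -2)) = Add(4, Add(Mul(2, Pow(F, 2)), -2)) = Add(4, Add(-2, Mul(2, Pow(F, 2)))) = Add(2, Mul(2, Pow(F, 2))))
Mul(-1, Mul(Add(-7, Function('z')(6)), 4)) = Mul(-1, Mul(Add(-7, Add(2, Mul(2, Pow(6, 2)))), 4)) = Mul(-1, Mul(Add(-7, Add(2, Mul(2, 36))), 4)) = Mul(-1, Mul(Add(-7, Add(2, 72)), 4)) = Mul(-1, Mul(Add(-7, 74), 4)) = Mul(-1, Mul(67, 4)) = Mul(-1, 268) = -268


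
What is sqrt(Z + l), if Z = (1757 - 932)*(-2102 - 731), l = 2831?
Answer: I*sqrt(2334394) ≈ 1527.9*I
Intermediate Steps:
Z = -2337225 (Z = 825*(-2833) = -2337225)
sqrt(Z + l) = sqrt(-2337225 + 2831) = sqrt(-2334394) = I*sqrt(2334394)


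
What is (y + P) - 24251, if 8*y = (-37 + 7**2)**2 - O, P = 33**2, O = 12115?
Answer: -197267/8 ≈ -24658.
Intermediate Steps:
P = 1089
y = -11971/8 (y = ((-37 + 7**2)**2 - 1*12115)/8 = ((-37 + 49)**2 - 12115)/8 = (12**2 - 12115)/8 = (144 - 12115)/8 = (1/8)*(-11971) = -11971/8 ≈ -1496.4)
(y + P) - 24251 = (-11971/8 + 1089) - 24251 = -3259/8 - 24251 = -197267/8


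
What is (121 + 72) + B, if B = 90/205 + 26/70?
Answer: 278118/1435 ≈ 193.81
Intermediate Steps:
B = 1163/1435 (B = 90*(1/205) + 26*(1/70) = 18/41 + 13/35 = 1163/1435 ≈ 0.81045)
(121 + 72) + B = (121 + 72) + 1163/1435 = 193 + 1163/1435 = 278118/1435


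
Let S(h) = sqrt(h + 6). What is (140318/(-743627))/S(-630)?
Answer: 70159*I*sqrt(39)/58002906 ≈ 0.0075538*I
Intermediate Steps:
S(h) = sqrt(6 + h)
(140318/(-743627))/S(-630) = (140318/(-743627))/(sqrt(6 - 630)) = (140318*(-1/743627))/(sqrt(-624)) = -140318*(-I*sqrt(39)/156)/743627 = -(-70159)*I*sqrt(39)/58002906 = 70159*I*sqrt(39)/58002906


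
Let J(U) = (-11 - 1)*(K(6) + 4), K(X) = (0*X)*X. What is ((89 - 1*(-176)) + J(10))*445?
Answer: 96565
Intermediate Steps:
K(X) = 0 (K(X) = 0*X = 0)
J(U) = -48 (J(U) = (-11 - 1)*(0 + 4) = -12*4 = -48)
((89 - 1*(-176)) + J(10))*445 = ((89 - 1*(-176)) - 48)*445 = ((89 + 176) - 48)*445 = (265 - 48)*445 = 217*445 = 96565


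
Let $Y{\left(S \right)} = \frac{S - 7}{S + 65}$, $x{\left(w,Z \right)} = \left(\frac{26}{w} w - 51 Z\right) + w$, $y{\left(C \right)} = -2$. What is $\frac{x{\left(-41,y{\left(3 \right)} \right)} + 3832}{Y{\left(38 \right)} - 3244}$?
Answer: $- \frac{403657}{334101} \approx -1.2082$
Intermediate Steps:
$x{\left(w,Z \right)} = 26 + w - 51 Z$ ($x{\left(w,Z \right)} = \left(26 - 51 Z\right) + w = 26 + w - 51 Z$)
$Y{\left(S \right)} = \frac{-7 + S}{65 + S}$
$\frac{x{\left(-41,y{\left(3 \right)} \right)} + 3832}{Y{\left(38 \right)} - 3244} = \frac{\left(26 - 41 - -102\right) + 3832}{\frac{-7 + 38}{65 + 38} - 3244} = \frac{\left(26 - 41 + 102\right) + 3832}{\frac{1}{103} \cdot 31 - 3244} = \frac{87 + 3832}{\frac{1}{103} \cdot 31 - 3244} = \frac{3919}{\frac{31}{103} - 3244} = \frac{3919}{- \frac{334101}{103}} = 3919 \left(- \frac{103}{334101}\right) = - \frac{403657}{334101}$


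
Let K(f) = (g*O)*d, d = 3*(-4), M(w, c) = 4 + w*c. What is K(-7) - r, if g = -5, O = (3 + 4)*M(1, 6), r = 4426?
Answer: -226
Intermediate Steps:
M(w, c) = 4 + c*w
O = 70 (O = (3 + 4)*(4 + 6*1) = 7*(4 + 6) = 7*10 = 70)
d = -12
K(f) = 4200 (K(f) = -5*70*(-12) = -350*(-12) = 4200)
K(-7) - r = 4200 - 1*4426 = 4200 - 4426 = -226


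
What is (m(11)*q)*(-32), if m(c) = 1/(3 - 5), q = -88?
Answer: -1408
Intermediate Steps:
m(c) = -1/2 (m(c) = 1/(-2) = -1/2)
(m(11)*q)*(-32) = -1/2*(-88)*(-32) = 44*(-32) = -1408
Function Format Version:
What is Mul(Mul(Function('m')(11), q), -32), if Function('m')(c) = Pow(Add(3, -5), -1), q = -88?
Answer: -1408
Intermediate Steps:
Function('m')(c) = Rational(-1, 2) (Function('m')(c) = Pow(-2, -1) = Rational(-1, 2))
Mul(Mul(Function('m')(11), q), -32) = Mul(Mul(Rational(-1, 2), -88), -32) = Mul(44, -32) = -1408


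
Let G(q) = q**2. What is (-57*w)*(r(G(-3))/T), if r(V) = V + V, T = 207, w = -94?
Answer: 10716/23 ≈ 465.91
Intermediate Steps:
r(V) = 2*V
(-57*w)*(r(G(-3))/T) = (-57*(-94))*((2*(-3)**2)/207) = 5358*((2*9)*(1/207)) = 5358*(18*(1/207)) = 5358*(2/23) = 10716/23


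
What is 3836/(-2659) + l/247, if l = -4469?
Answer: -12830563/656773 ≈ -19.536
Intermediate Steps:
3836/(-2659) + l/247 = 3836/(-2659) - 4469/247 = 3836*(-1/2659) - 4469*1/247 = -3836/2659 - 4469/247 = -12830563/656773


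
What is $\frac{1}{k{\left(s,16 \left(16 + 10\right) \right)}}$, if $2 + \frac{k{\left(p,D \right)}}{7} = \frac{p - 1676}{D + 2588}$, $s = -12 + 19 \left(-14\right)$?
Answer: $- \frac{1502}{27867} \approx -0.053899$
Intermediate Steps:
$s = -278$ ($s = -12 - 266 = -278$)
$k{\left(p,D \right)} = -14 + \frac{7 \left(-1676 + p\right)}{2588 + D}$ ($k{\left(p,D \right)} = -14 + 7 \frac{p - 1676}{D + 2588} = -14 + 7 \frac{-1676 + p}{2588 + D} = -14 + \frac{7 \left(-1676 + p\right)}{2588 + D}$)
$\frac{1}{k{\left(s,16 \left(16 + 10\right) \right)}} = \frac{1}{7 \frac{1}{2588 + 16 \left(16 + 10\right)} \left(-6852 - 278 - 2 \cdot 16 \left(16 + 10\right)\right)} = \frac{1}{7 \frac{1}{2588 + 16 \cdot 26} \left(-6852 - 278 - 2 \cdot 16 \cdot 26\right)} = \frac{1}{7 \frac{1}{2588 + 416} \left(-6852 - 278 - 832\right)} = \frac{1}{7 \cdot \frac{1}{3004} \left(-6852 - 278 - 832\right)} = \frac{1}{7 \cdot \frac{1}{3004} \left(-7962\right)} = \frac{1}{- \frac{27867}{1502}} = - \frac{1502}{27867}$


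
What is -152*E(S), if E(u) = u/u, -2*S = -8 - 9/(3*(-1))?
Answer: -152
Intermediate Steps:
S = 5/2 (S = -(-8 - 9/(3*(-1)))/2 = -(-8 - 9/(-3))/2 = -(-8 - 9*(-⅓))/2 = -(-8 + 3)/2 = -½*(-5) = 5/2 ≈ 2.5000)
E(u) = 1
-152*E(S) = -152*1 = -152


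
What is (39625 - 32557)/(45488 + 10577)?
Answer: 7068/56065 ≈ 0.12607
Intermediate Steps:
(39625 - 32557)/(45488 + 10577) = 7068/56065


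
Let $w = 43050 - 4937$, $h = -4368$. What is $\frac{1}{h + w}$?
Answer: $\frac{1}{33745} \approx 2.9634 \cdot 10^{-5}$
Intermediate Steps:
$w = 38113$
$\frac{1}{h + w} = \frac{1}{-4368 + 38113} = \frac{1}{33745}$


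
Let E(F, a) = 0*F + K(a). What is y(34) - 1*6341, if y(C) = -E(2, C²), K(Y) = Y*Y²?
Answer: -1544810757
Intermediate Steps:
K(Y) = Y³
E(F, a) = a³ (E(F, a) = 0*F + a³ = 0 + a³ = a³)
y(C) = -C⁶ (y(C) = -(C²)³ = -C⁶)
y(34) - 1*6341 = -1*34⁶ - 1*6341 = -1*1544804416 - 6341 = -1544804416 - 6341 = -1544810757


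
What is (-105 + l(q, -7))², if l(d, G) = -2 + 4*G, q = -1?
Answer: 18225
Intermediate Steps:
(-105 + l(q, -7))² = (-105 + (-2 + 4*(-7)))² = (-105 + (-2 - 28))² = (-105 - 30)² = (-135)² = 18225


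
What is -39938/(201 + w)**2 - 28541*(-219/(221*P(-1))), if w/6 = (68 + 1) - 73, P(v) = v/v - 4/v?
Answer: 195777125101/34618545 ≈ 5655.3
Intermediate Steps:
P(v) = 1 - 4/v
w = -24 (w = 6*((68 + 1) - 73) = 6*(69 - 73) = 6*(-4) = -24)
-39938/(201 + w)**2 - 28541*(-219/(221*P(-1))) = -39938/(201 - 24)**2 - 28541*219/(221*(-4 - 1)) = -39938/(177**2) - 28541/((-1*(-5))*(-663*1/657)) = -39938/31329 - 28541/(5*(-221/219)) = -39938*1/31329 - 28541/(-1105/219) = -39938/31329 - 28541*(-219/1105) = -39938/31329 + 6250479/1105 = 195777125101/34618545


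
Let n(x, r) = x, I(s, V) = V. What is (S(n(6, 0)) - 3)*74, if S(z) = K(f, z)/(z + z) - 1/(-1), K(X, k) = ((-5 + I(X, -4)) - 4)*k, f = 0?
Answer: -629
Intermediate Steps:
K(X, k) = -13*k (K(X, k) = ((-5 - 4) - 4)*k = (-9 - 4)*k = -13*k)
S(z) = -11/2 (S(z) = (-13*z)/(z + z) - 1/(-1) = (-13*z)/((2*z)) - 1*(-1) = (-13*z)*(1/(2*z)) + 1 = -13/2 + 1 = -11/2)
(S(n(6, 0)) - 3)*74 = (-11/2 - 3)*74 = -17/2*74 = -629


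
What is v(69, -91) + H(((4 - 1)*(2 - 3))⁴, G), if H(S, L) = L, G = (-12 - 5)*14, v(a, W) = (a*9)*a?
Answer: 42611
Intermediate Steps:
v(a, W) = 9*a² (v(a, W) = (9*a)*a = 9*a²)
G = -238 (G = -17*14 = -238)
v(69, -91) + H(((4 - 1)*(2 - 3))⁴, G) = 9*69² - 238 = 9*4761 - 238 = 42849 - 238 = 42611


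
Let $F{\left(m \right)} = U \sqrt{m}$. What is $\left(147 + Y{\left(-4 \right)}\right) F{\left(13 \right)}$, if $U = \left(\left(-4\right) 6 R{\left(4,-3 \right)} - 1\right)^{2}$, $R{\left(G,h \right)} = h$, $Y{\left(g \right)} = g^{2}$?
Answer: $821683 \sqrt{13} \approx 2.9626 \cdot 10^{6}$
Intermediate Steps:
$U = 5041$ ($U = \left(\left(-4\right) 6 \left(-3\right) - 1\right)^{2} = \left(\left(-24\right) \left(-3\right) - 1\right)^{2} = \left(72 - 1\right)^{2} = 71^{2} = 5041$)
$F{\left(m \right)} = 5041 \sqrt{m}$
$\left(147 + Y{\left(-4 \right)}\right) F{\left(13 \right)} = \left(147 + \left(-4\right)^{2}\right) 5041 \sqrt{13} = \left(147 + 16\right) 5041 \sqrt{13} = 163 \cdot 5041 \sqrt{13} = 821683 \sqrt{13}$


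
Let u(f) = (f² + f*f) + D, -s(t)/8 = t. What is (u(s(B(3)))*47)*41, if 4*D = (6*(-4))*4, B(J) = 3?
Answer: 2173656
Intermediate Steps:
s(t) = -8*t
D = -24 (D = ((6*(-4))*4)/4 = (-24*4)/4 = (¼)*(-96) = -24)
u(f) = -24 + 2*f² (u(f) = (f² + f*f) - 24 = (f² + f²) - 24 = 2*f² - 24 = -24 + 2*f²)
(u(s(B(3)))*47)*41 = ((-24 + 2*(-8*3)²)*47)*41 = ((-24 + 2*(-24)²)*47)*41 = ((-24 + 2*576)*47)*41 = ((-24 + 1152)*47)*41 = (1128*47)*41 = 53016*41 = 2173656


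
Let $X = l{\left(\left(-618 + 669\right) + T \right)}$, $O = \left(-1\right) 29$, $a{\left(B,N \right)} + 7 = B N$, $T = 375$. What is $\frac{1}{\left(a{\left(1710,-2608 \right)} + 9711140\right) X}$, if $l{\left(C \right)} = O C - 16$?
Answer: $- \frac{1}{64960473610} \approx -1.5394 \cdot 10^{-11}$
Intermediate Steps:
$a{\left(B,N \right)} = -7 + B N$
$O = -29$
$l{\left(C \right)} = -16 - 29 C$ ($l{\left(C \right)} = - 29 C - 16 = -16 - 29 C$)
$X = -12370$ ($X = -16 - 29 \left(\left(-618 + 669\right) + 375\right) = -16 - 29 \left(51 + 375\right) = -16 - 12354 = -12370$)
$\frac{1}{\left(a{\left(1710,-2608 \right)} + 9711140\right) X} = \frac{1}{\left(\left(-7 + 1710 \left(-2608\right)\right) + 9711140\right) \left(-12370\right)} = \frac{1}{\left(-7 - 4459680\right) + 9711140} \left(- \frac{1}{12370}\right) = \frac{1}{-4459687 + 9711140} \left(- \frac{1}{12370}\right) = \frac{1}{5251453} \left(- \frac{1}{12370}\right) = - \frac{1}{64960473610}$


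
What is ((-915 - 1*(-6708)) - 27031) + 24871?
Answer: 3633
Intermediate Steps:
((-915 - 1*(-6708)) - 27031) + 24871 = ((-915 + 6708) - 27031) + 24871 = (5793 - 27031) + 24871 = -21238 + 24871 = 3633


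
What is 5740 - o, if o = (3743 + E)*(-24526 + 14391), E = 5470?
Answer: 93379495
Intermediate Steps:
o = -93373755 (o = (3743 + 5470)*(-24526 + 14391) = 9213*(-10135) = -93373755)
5740 - o = 5740 - 1*(-93373755) = 5740 + 93373755 = 93379495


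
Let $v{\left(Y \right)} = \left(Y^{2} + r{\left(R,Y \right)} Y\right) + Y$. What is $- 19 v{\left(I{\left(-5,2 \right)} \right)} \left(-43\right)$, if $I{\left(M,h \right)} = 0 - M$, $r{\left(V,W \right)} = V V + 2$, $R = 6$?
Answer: $179740$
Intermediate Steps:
$r{\left(V,W \right)} = 2 + V^{2}$ ($r{\left(V,W \right)} = V^{2} + 2 = 2 + V^{2}$)
$I{\left(M,h \right)} = - M$
$v{\left(Y \right)} = Y^{2} + 39 Y$ ($v{\left(Y \right)} = \left(Y^{2} + \left(2 + 6^{2}\right) Y\right) + Y = \left(Y^{2} + \left(2 + 36\right) Y\right) + Y = \left(Y^{2} + 38 Y\right) + Y = Y^{2} + 39 Y$)
$- 19 v{\left(I{\left(-5,2 \right)} \right)} \left(-43\right) = - 19 \left(-1\right) \left(-5\right) \left(39 - -5\right) \left(-43\right) = - 19 \cdot 5 \left(39 + 5\right) \left(-43\right) = - 19 \cdot 5 \cdot 44 \left(-43\right) = \left(-19\right) 220 \left(-43\right) = \left(-4180\right) \left(-43\right) = 179740$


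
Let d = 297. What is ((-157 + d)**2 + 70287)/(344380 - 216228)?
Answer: 89887/128152 ≈ 0.70141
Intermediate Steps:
((-157 + d)**2 + 70287)/(344380 - 216228) = ((-157 + 297)**2 + 70287)/(344380 - 216228) = (140**2 + 70287)/128152 = (19600 + 70287)*(1/128152) = 89887*(1/128152) = 89887/128152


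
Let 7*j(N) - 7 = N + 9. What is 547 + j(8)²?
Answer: 27379/49 ≈ 558.75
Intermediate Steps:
j(N) = 16/7 + N/7 (j(N) = 1 + (N + 9)/7 = 1 + (9 + N)/7 = 1 + (9/7 + N/7) = 16/7 + N/7)
547 + j(8)² = 547 + (16/7 + (⅐)*8)² = 547 + (16/7 + 8/7)² = 547 + (24/7)² = 547 + 576/49 = 27379/49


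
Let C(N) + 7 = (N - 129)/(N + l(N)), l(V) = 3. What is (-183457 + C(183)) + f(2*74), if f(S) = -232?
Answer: -5694567/31 ≈ -1.8370e+5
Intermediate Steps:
C(N) = -7 + (-129 + N)/(3 + N) (C(N) = -7 + (N - 129)/(N + 3) = -7 + (-129 + N)/(3 + N))
(-183457 + C(183)) + f(2*74) = (-183457 + 6*(-25 - 1*183)/(3 + 183)) - 232 = (-183457 + 6*(-25 - 183)/186) - 232 = (-183457 + 6*(1/186)*(-208)) - 232 = (-183457 - 208/31) - 232 = -5687375/31 - 232 = -5694567/31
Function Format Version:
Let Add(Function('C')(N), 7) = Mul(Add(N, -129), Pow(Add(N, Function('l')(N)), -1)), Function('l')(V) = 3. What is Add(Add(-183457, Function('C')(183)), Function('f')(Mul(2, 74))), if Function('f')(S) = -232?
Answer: Rational(-5694567, 31) ≈ -1.8370e+5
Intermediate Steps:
Function('C')(N) = Add(-7, Mul(Pow(Add(3, N), -1), Add(-129, N))) (Function('C')(N) = Add(-7, Mul(Add(N, -129), Pow(Add(N, 3), -1))) = Add(-7, Mul(Add(-129, N), Pow(Add(3, N), -1))) = Add(-7, Mul(Pow(Add(3, N), -1), Add(-129, N))))
Add(Add(-183457, Function('C')(183)), Function('f')(Mul(2, 74))) = Add(Add(-183457, Mul(6, Pow(Add(3, 183), -1), Add(-25, Mul(-1, 183)))), -232) = Add(Add(-183457, Mul(6, Pow(186, -1), Add(-25, -183))), -232) = Add(Add(-183457, Mul(6, Rational(1, 186), -208)), -232) = Add(Add(-183457, Rational(-208, 31)), -232) = Add(Rational(-5687375, 31), -232) = Rational(-5694567, 31)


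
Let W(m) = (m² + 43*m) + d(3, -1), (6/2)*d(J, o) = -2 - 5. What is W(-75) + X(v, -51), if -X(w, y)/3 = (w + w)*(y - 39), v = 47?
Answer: 83333/3 ≈ 27778.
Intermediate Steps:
d(J, o) = -7/3 (d(J, o) = (-2 - 5)/3 = (⅓)*(-7) = -7/3)
W(m) = -7/3 + m² + 43*m (W(m) = (m² + 43*m) - 7/3 = -7/3 + m² + 43*m)
X(w, y) = -6*w*(-39 + y) (X(w, y) = -3*(w + w)*(y - 39) = -3*2*w*(-39 + y) = -6*w*(-39 + y))
W(-75) + X(v, -51) = (-7/3 + (-75)² + 43*(-75)) + 6*47*(39 - 1*(-51)) = (-7/3 + 5625 - 3225) + 6*47*(39 + 51) = 7193/3 + 6*47*90 = 7193/3 + 25380 = 83333/3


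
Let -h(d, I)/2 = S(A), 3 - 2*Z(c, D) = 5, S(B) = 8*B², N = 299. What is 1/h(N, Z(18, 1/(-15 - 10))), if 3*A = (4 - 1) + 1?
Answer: -9/256 ≈ -0.035156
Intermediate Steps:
A = 4/3 (A = ((4 - 1) + 1)/3 = (3 + 1)/3 = (⅓)*4 = 4/3 ≈ 1.3333)
Z(c, D) = -1 (Z(c, D) = 3/2 - ½*5 = 3/2 - 5/2 = -1)
h(d, I) = -256/9 (h(d, I) = -16*(4/3)² = -16*16/9 = -2*128/9 = -256/9)
1/h(N, Z(18, 1/(-15 - 10))) = 1/(-256/9) = -9/256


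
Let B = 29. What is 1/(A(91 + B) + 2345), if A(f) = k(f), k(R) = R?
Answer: 1/2465 ≈ 0.00040568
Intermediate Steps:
A(f) = f
1/(A(91 + B) + 2345) = 1/((91 + 29) + 2345) = 1/(120 + 2345) = 1/2465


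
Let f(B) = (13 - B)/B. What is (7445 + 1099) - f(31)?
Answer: 264882/31 ≈ 8544.6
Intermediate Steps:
f(B) = (13 - B)/B
(7445 + 1099) - f(31) = (7445 + 1099) - (13 - 1*31)/31 = 8544 - (13 - 31)/31 = 8544 - (-18)/31 = 8544 - 1*(-18/31) = 8544 + 18/31 = 264882/31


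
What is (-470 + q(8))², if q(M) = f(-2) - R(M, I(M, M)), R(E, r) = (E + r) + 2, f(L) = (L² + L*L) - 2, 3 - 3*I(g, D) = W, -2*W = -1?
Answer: 8116801/36 ≈ 2.2547e+5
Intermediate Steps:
W = ½ (W = -½*(-1) = ½ ≈ 0.50000)
I(g, D) = ⅚ (I(g, D) = 1 - ⅓*½ = 1 - ⅙ = ⅚)
f(L) = -2 + 2*L² (f(L) = (L² + L²) - 2 = 2*L² - 2 = -2 + 2*L²)
R(E, r) = 2 + E + r
q(M) = 19/6 - M (q(M) = (-2 + 2*(-2)²) - (2 + M + ⅚) = (-2 + 2*4) - (17/6 + M) = (-2 + 8) + (-17/6 - M) = 6 + (-17/6 - M) = 19/6 - M)
(-470 + q(8))² = (-470 + (19/6 - 1*8))² = (-470 + (19/6 - 8))² = (-470 - 29/6)² = (-2849/6)² = 8116801/36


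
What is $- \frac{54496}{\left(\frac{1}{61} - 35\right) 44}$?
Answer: $\frac{415532}{11737} \approx 35.404$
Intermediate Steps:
$- \frac{54496}{\left(\frac{1}{61} - 35\right) 44} = - \frac{54496}{\left(- \frac{2134}{61}\right) 44} = - \frac{54496}{- \frac{93896}{61}} = \left(-54496\right) \left(- \frac{61}{93896}\right) = \frac{415532}{11737}$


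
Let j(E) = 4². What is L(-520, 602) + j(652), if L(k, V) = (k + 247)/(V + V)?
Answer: 2713/172 ≈ 15.773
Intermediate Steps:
L(k, V) = (247 + k)/(2*V) (L(k, V) = (247 + k)/((2*V)) = (247 + k)*(1/(2*V)) = (247 + k)/(2*V))
j(E) = 16
L(-520, 602) + j(652) = (½)*(247 - 520)/602 + 16 = (½)*(1/602)*(-273) + 16 = -39/172 + 16 = 2713/172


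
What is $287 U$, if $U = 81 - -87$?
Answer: $48216$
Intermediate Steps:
$U = 168$ ($U = 81 + 87 = 168$)
$287 U = 287 \cdot 168 = 48216$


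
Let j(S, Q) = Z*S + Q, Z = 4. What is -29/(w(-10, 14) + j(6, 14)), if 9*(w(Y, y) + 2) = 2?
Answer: -261/326 ≈ -0.80061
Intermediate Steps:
w(Y, y) = -16/9 (w(Y, y) = -2 + (1/9)*2 = -2 + 2/9 = -16/9)
j(S, Q) = Q + 4*S (j(S, Q) = 4*S + Q = Q + 4*S)
-29/(w(-10, 14) + j(6, 14)) = -29/(-16/9 + (14 + 4*6)) = -29/(-16/9 + (14 + 24)) = -29/(-16/9 + 38) = -29/(326/9) = (9/326)*(-29) = -261/326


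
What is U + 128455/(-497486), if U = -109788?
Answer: -54618121423/497486 ≈ -1.0979e+5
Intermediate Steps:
U + 128455/(-497486) = -109788 + 128455/(-497486) = -109788 + 128455*(-1/497486) = -109788 - 128455/497486 = -54618121423/497486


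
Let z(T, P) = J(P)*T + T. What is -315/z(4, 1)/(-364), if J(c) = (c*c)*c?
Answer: 45/416 ≈ 0.10817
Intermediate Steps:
J(c) = c³ (J(c) = c²*c = c³)
z(T, P) = T + T*P³ (z(T, P) = P³*T + T = T*P³ + T = T + T*P³)
-315/z(4, 1)/(-364) = -315*1/(4*(1 + 1³))/(-364) = -315*1/(4*(1 + 1))*(-1/364) = -315/(4*2)*(-1/364) = -315/8*(-1/364) = 45/416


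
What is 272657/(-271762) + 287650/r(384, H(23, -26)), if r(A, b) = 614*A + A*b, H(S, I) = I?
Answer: 4152142489/15340421376 ≈ 0.27067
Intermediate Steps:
272657/(-271762) + 287650/r(384, H(23, -26)) = 272657/(-271762) + 287650/((384*(614 - 26))) = 272657*(-1/271762) + 287650/((384*588)) = -272657/271762 + 287650/225792 = -272657/271762 + 287650*(1/225792) = -272657/271762 + 143825/112896 = 4152142489/15340421376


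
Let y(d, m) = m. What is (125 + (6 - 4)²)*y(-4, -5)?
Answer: -645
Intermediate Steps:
(125 + (6 - 4)²)*y(-4, -5) = (125 + (6 - 4)²)*(-5) = (125 + 2²)*(-5) = (125 + 4)*(-5) = 129*(-5) = -645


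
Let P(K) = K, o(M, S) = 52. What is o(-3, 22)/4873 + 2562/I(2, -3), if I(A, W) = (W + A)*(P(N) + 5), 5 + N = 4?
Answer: -6242209/9746 ≈ -640.49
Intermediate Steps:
N = -1 (N = -5 + 4 = -1)
I(A, W) = 4*A + 4*W (I(A, W) = (W + A)*(-1 + 5) = (A + W)*4 = 4*A + 4*W)
o(-3, 22)/4873 + 2562/I(2, -3) = 52/4873 + 2562/(4*2 + 4*(-3)) = 52*(1/4873) + 2562/(8 - 12) = 52/4873 + 2562/(-4) = 52/4873 + 2562*(-¼) = 52/4873 - 1281/2 = -6242209/9746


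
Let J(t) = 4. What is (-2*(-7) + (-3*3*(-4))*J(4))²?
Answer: 24964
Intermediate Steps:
(-2*(-7) + (-3*3*(-4))*J(4))² = (-2*(-7) + (-3*3*(-4))*4)² = (14 - 9*(-4)*4)² = (14 + 36*4)² = (14 + 144)² = 158² = 24964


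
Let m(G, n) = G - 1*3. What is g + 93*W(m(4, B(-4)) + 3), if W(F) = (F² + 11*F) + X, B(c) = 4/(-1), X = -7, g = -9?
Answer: 4920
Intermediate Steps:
B(c) = -4 (B(c) = 4*(-1) = -4)
m(G, n) = -3 + G (m(G, n) = G - 3 = -3 + G)
W(F) = -7 + F² + 11*F (W(F) = (F² + 11*F) - 7 = -7 + F² + 11*F)
g + 93*W(m(4, B(-4)) + 3) = -9 + 93*(-7 + ((-3 + 4) + 3)² + 11*((-3 + 4) + 3)) = -9 + 93*(-7 + (1 + 3)² + 11*(1 + 3)) = -9 + 93*(-7 + 4² + 11*4) = -9 + 93*(-7 + 16 + 44) = -9 + 93*53 = -9 + 4929 = 4920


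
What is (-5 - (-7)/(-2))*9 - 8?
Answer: -169/2 ≈ -84.500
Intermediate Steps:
(-5 - (-7)/(-2))*9 - 8 = (-5 - (-7)*(-1)/2)*9 - 8 = (-5 - 1*7/2)*9 - 8 = (-5 - 7/2)*9 - 8 = -17/2*9 - 8 = -153/2 - 8 = -169/2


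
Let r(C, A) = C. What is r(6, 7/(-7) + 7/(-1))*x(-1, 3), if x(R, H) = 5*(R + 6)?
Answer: 150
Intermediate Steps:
x(R, H) = 30 + 5*R (x(R, H) = 5*(6 + R) = 30 + 5*R)
r(6, 7/(-7) + 7/(-1))*x(-1, 3) = 6*(30 + 5*(-1)) = 6*(30 - 5) = 6*25 = 150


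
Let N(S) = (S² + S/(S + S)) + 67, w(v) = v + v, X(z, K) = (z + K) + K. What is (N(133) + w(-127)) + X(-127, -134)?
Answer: 34215/2 ≈ 17108.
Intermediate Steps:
X(z, K) = z + 2*K (X(z, K) = (K + z) + K = z + 2*K)
w(v) = 2*v
N(S) = 135/2 + S² (N(S) = (S² + S/((2*S))) + 67 = (S² + (1/(2*S))*S) + 67 = (S² + ½) + 67 = (½ + S²) + 67 = 135/2 + S²)
(N(133) + w(-127)) + X(-127, -134) = ((135/2 + 133²) + 2*(-127)) + (-127 + 2*(-134)) = ((135/2 + 17689) - 254) + (-127 - 268) = (35513/2 - 254) - 395 = 35005/2 - 395 = 34215/2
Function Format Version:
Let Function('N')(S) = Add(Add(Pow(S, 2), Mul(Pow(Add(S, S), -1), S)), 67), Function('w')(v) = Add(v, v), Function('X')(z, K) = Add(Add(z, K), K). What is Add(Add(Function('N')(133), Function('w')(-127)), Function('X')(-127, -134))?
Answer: Rational(34215, 2) ≈ 17108.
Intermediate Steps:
Function('X')(z, K) = Add(z, Mul(2, K)) (Function('X')(z, K) = Add(Add(K, z), K) = Add(z, Mul(2, K)))
Function('w')(v) = Mul(2, v)
Function('N')(S) = Add(Rational(135, 2), Pow(S, 2)) (Function('N')(S) = Add(Add(Pow(S, 2), Mul(Pow(Mul(2, S), -1), S)), 67) = Add(Add(Pow(S, 2), Mul(Mul(Rational(1, 2), Pow(S, -1)), S)), 67) = Add(Add(Pow(S, 2), Rational(1, 2)), 67) = Add(Add(Rational(1, 2), Pow(S, 2)), 67) = Add(Rational(135, 2), Pow(S, 2)))
Add(Add(Function('N')(133), Function('w')(-127)), Function('X')(-127, -134)) = Add(Add(Add(Rational(135, 2), Pow(133, 2)), Mul(2, -127)), Add(-127, Mul(2, -134))) = Add(Add(Add(Rational(135, 2), 17689), -254), Add(-127, -268)) = Add(Add(Rational(35513, 2), -254), -395) = Add(Rational(35005, 2), -395) = Rational(34215, 2)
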